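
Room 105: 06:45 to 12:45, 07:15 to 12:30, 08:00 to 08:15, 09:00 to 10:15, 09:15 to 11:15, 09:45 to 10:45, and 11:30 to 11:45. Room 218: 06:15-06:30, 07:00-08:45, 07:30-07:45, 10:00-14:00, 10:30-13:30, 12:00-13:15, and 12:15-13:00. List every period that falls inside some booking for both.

First set merges to 06:45–12:45.
Second set merges to 06:15–06:30, 07:00–08:45, 10:00–14:00.
06:45–12:45 meets the second set on 07:00–08:45, 10:00–12:45.

07:00–08:45, 10:00–12:45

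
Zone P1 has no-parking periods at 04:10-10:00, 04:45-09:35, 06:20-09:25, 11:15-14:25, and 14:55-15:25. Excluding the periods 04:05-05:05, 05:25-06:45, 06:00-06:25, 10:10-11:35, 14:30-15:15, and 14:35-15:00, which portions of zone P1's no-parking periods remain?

05:05–05:25, 06:45–10:00, 11:35–14:25, 15:15–15:25

A, merged: 04:10–10:00, 11:15–14:25, 14:55–15:25.
B, merged: 04:05–05:05, 05:25–06:45, 10:10–11:35, 14:30–15:15.
04:10–10:00 minus B → 05:05–05:25, 06:45–10:00.
11:15–14:25 minus B → 11:35–14:25.
14:55–15:25 minus B → 15:15–15:25.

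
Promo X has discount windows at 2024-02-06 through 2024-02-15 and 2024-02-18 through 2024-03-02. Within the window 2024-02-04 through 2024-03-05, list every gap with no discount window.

The merged coverage is 2024-02-06 through 2024-02-15, 2024-02-18 through 2024-03-02.
Complement within 2024-02-04 through 2024-03-05: 2024-02-04 through 2024-02-05, 2024-02-16 through 2024-02-17, 2024-03-03 through 2024-03-05.

2024-02-04 through 2024-02-05, 2024-02-16 through 2024-02-17, 2024-03-03 through 2024-03-05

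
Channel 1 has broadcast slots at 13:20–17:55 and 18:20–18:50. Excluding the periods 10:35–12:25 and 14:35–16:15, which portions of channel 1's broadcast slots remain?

13:20-17:55 with B removed leaves 13:20-14:35, 16:15-17:55.
18:20-18:50 is untouched.

13:20-14:35, 16:15-17:55, 18:20-18:50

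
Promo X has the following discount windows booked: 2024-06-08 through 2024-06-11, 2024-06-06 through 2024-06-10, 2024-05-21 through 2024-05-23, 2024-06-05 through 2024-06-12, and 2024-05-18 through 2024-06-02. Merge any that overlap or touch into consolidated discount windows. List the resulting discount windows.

2024-05-18 through 2024-06-02, 2024-06-05 through 2024-06-12

Sort by start: 2024-05-18 through 2024-06-02, 2024-05-21 through 2024-05-23, 2024-06-05 through 2024-06-12, 2024-06-06 through 2024-06-10, 2024-06-08 through 2024-06-11.
2024-05-21 through 2024-05-23 overlaps/touches 2024-05-18 through 2024-06-02 → extend to 2024-05-18 through 2024-06-02.
2024-06-05 through 2024-06-12 is disjoint → start new block.
2024-06-06 through 2024-06-10 overlaps/touches 2024-06-05 through 2024-06-12 → extend to 2024-06-05 through 2024-06-12.
2024-06-08 through 2024-06-11 overlaps/touches 2024-06-05 through 2024-06-12 → extend to 2024-06-05 through 2024-06-12.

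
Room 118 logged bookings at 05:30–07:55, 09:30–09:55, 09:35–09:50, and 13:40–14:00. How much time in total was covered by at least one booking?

3 h 10 min

Merged: 05:30-07:55, 09:30-09:55, 13:40-14:00.
Lengths: 2 h 25 min + 25 min + 20 min = 3 h 10 min.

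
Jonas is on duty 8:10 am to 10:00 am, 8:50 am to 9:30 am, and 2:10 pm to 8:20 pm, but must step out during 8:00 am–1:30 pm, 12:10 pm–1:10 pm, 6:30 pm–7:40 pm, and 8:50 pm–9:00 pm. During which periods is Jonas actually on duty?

2:10 pm-6:30 pm, 7:40 pm-8:20 pm

First set merges to 8:10 am-10:00 am, 2:10 pm-8:20 pm.
Second set merges to 8:00 am-1:30 pm, 6:30 pm-7:40 pm, 8:50 pm-9:00 pm.
8:10 am-10:00 am: entirely removed.
2:10 pm-8:20 pm \ B = 2:10 pm-6:30 pm, 7:40 pm-8:20 pm.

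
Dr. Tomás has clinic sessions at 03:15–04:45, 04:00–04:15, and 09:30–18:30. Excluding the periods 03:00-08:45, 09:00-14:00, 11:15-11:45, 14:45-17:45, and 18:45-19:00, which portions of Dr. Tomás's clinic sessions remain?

Merge the first list: 03:15–04:45, 09:30–18:30.
Merge the second list: 03:00–08:45, 09:00–14:00, 14:45–17:45, 18:45–19:00.
03:15–04:45: fully covered by B → removed.
09:30–18:30 minus B → 14:00–14:45, 17:45–18:30.

14:00–14:45, 17:45–18:30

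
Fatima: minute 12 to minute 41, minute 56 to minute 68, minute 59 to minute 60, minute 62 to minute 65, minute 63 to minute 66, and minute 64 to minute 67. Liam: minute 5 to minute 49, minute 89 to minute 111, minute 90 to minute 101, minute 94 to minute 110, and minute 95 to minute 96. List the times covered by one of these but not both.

minute 5 to minute 12, minute 41 to minute 49, minute 56 to minute 68, minute 89 to minute 111

A, merged: minute 12 to minute 41, minute 56 to minute 68.
B, merged: minute 5 to minute 49, minute 89 to minute 111.
A \ B = minute 56 to minute 68.
B \ A = minute 5 to minute 12, minute 41 to minute 49, minute 89 to minute 111.
Union of the two gives the symmetric difference.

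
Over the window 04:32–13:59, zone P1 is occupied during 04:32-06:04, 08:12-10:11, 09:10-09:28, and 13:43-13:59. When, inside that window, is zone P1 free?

After merging, the occupied span is 04:32–06:04, 08:12–10:11, 13:43–13:59.
Complement within 04:32–13:59: 06:04–08:12, 10:11–13:43.

06:04–08:12, 10:11–13:43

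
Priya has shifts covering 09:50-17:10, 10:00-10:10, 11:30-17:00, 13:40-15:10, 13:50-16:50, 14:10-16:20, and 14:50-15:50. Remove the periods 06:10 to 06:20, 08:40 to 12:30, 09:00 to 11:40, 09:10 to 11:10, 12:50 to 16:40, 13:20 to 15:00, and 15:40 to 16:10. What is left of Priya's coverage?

12:30–12:50, 16:40–17:10

A, merged: 09:50–17:10.
B, merged: 06:10–06:20, 08:40–12:30, 12:50–16:40.
09:50–17:10 with B removed leaves 12:30–12:50, 16:40–17:10.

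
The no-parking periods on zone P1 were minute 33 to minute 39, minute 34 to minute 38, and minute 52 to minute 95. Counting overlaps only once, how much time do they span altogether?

49 minutes

Merged: minute 33 to minute 39, minute 52 to minute 95.
Lengths: 6 minutes + 43 minutes = 49 minutes.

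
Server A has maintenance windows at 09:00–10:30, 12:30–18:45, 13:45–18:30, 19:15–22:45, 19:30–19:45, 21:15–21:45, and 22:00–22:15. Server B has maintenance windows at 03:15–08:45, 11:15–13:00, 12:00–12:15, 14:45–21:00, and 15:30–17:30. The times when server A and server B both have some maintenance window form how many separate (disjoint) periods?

A, merged: 09:00-10:30, 12:30-18:45, 19:15-22:45.
B, merged: 03:15-08:45, 11:15-13:00, 14:45-21:00.
A ∩ B = 12:30-13:00, 14:45-18:45, 19:15-21:00.
That is 3 disjoint pieces.

3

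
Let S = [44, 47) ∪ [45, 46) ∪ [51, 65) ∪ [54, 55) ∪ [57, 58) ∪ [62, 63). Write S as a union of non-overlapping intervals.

[45, 46) overlaps/touches [44, 47) → extend to [44, 47).
[51, 65) is disjoint → start new block.
[54, 55) overlaps/touches [51, 65) → extend to [51, 65).
[57, 58) overlaps/touches [51, 65) → extend to [51, 65).
[62, 63) overlaps/touches [51, 65) → extend to [51, 65).

[44, 47) ∪ [51, 65)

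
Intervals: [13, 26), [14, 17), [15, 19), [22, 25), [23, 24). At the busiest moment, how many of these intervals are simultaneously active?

3

At 15, 3 of the intervals are simultaneously active.
No point has more.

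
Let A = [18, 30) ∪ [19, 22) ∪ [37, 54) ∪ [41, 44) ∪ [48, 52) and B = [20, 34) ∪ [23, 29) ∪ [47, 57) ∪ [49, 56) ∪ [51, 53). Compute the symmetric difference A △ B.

First set merges to [18, 30), [37, 54).
Second set merges to [20, 34), [47, 57).
A but not B: [18, 20), [37, 47).
B but not A: [30, 34), [54, 57).
Combining gives A △ B.

[18, 20) ∪ [30, 34) ∪ [37, 47) ∪ [54, 57)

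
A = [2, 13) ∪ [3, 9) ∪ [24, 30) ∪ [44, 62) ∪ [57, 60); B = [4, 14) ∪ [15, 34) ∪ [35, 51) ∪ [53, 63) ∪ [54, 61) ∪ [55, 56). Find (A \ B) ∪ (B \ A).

Merge the first list: [2, 13), [24, 30), [44, 62).
Merge the second list: [4, 14), [15, 34), [35, 51), [53, 63).
Only in the first: [2, 4), [51, 53).
Only in the second: [13, 14), [15, 24), [30, 34), [35, 44), [62, 63).
Together these are the periods covered by exactly one.

[2, 4) ∪ [13, 14) ∪ [15, 24) ∪ [30, 34) ∪ [35, 44) ∪ [51, 53) ∪ [62, 63)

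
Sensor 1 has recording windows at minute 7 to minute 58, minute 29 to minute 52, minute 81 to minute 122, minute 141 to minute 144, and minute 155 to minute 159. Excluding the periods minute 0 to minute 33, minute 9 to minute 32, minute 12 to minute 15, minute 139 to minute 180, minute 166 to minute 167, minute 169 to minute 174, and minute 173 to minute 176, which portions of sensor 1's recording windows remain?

First set merges to minute 7 to minute 58, minute 81 to minute 122, minute 141 to minute 144, minute 155 to minute 159.
Second set merges to minute 0 to minute 33, minute 139 to minute 180.
minute 7 to minute 58 minus B → minute 33 to minute 58.
minute 81 to minute 122: no B overlap → unchanged.
minute 141 to minute 144: fully covered by B → removed.
minute 155 to minute 159: fully covered by B → removed.

minute 33 to minute 58, minute 81 to minute 122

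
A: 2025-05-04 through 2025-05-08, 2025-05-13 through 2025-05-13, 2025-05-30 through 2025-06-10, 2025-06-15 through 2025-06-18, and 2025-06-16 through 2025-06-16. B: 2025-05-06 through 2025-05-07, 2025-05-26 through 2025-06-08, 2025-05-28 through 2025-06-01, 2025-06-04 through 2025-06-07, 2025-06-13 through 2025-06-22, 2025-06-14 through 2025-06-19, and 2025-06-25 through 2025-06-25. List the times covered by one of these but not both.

Merge the first list: 2025-05-04 through 2025-05-08, 2025-05-13 through 2025-05-13, 2025-05-30 through 2025-06-10, 2025-06-15 through 2025-06-18.
Merge the second list: 2025-05-06 through 2025-05-07, 2025-05-26 through 2025-06-08, 2025-06-13 through 2025-06-22, 2025-06-25 through 2025-06-25.
Only in the first: 2025-05-04 through 2025-05-05, 2025-05-08 through 2025-05-08, 2025-05-13 through 2025-05-13, 2025-06-09 through 2025-06-10.
Only in the second: 2025-05-26 through 2025-05-29, 2025-06-13 through 2025-06-14, 2025-06-19 through 2025-06-22, 2025-06-25 through 2025-06-25.
Together these are the periods covered by exactly one.

2025-05-04 through 2025-05-05, 2025-05-08 through 2025-05-08, 2025-05-13 through 2025-05-13, 2025-05-26 through 2025-05-29, 2025-06-09 through 2025-06-10, 2025-06-13 through 2025-06-14, 2025-06-19 through 2025-06-22, 2025-06-25 through 2025-06-25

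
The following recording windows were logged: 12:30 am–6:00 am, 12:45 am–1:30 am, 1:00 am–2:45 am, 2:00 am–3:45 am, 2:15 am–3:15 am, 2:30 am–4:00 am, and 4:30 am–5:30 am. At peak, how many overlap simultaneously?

Sweep endpoints in order; track running count of active intervals.
Peak of 5 reached at 2:30 am.

5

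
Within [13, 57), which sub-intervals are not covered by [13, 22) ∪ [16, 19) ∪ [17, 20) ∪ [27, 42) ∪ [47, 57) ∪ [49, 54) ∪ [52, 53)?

The merged coverage is [13, 22), [27, 42), [47, 57).
Uncovered inside [13, 57): [22, 27), [42, 47).

[22, 27) ∪ [42, 47)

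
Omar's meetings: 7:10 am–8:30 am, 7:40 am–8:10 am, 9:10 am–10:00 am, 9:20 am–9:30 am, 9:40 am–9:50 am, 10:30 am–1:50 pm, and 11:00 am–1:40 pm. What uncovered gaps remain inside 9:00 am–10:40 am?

After merging, the occupied span is 7:10 am–8:30 am, 9:10 am–10:00 am, 10:30 am–1:50 pm.
Gaps within 9:00 am–10:40 am: 9:00 am–9:10 am, 10:00 am–10:30 am.

9:00 am–9:10 am, 10:00 am–10:30 am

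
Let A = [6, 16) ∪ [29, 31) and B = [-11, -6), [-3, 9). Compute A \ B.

[9, 16) ∪ [29, 31)

[6, 16) minus B → [9, 16).
[29, 31): no B overlap → unchanged.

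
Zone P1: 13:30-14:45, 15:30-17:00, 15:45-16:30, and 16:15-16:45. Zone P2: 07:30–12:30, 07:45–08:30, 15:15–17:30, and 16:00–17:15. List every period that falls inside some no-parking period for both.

15:30-17:00

First set merges to 13:30-14:45, 15:30-17:00.
Second set merges to 07:30-12:30, 15:15-17:30.
13:30-14:45: no overlap with the second set.
15:30-17:00 meets the second set on 15:30-17:00.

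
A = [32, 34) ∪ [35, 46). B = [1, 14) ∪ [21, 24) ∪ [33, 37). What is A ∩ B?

[32, 34) ∩ B → [33, 34).
[35, 46) ∩ B → [35, 37).

[33, 34) ∪ [35, 37)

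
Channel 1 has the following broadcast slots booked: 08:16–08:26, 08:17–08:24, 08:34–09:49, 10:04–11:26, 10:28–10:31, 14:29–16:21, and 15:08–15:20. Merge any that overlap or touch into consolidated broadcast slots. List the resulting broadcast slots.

08:16–08:26, 08:34–09:49, 10:04–11:26, 14:29–16:21

08:17–08:24 overlaps/touches 08:16–08:26 → extend to 08:16–08:26.
08:34–09:49 is disjoint → start new block.
10:04–11:26 is disjoint → start new block.
10:28–10:31 overlaps/touches 10:04–11:26 → extend to 10:04–11:26.
14:29–16:21 is disjoint → start new block.
15:08–15:20 overlaps/touches 14:29–16:21 → extend to 14:29–16:21.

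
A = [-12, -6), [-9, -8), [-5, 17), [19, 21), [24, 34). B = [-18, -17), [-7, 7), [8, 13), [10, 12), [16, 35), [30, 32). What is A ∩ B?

A, merged: [-12, -6), [-5, 17), [19, 21), [24, 34).
B, merged: [-18, -17), [-7, 7), [8, 13), [16, 35).
[-12, -6) ∩ B → [-7, -6).
[-5, 17) ∩ B → [-5, 7), [8, 13), [16, 17).
[19, 21) ∩ B → [19, 21).
[24, 34) ∩ B → [24, 34).

[-7, -6) ∪ [-5, 7) ∪ [8, 13) ∪ [16, 17) ∪ [19, 21) ∪ [24, 34)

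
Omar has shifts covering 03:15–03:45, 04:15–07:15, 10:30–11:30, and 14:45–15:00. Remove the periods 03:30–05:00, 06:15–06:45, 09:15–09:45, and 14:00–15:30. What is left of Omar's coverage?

03:15-03:45 minus B → 03:15-03:30.
04:15-07:15 minus B → 05:00-06:15, 06:45-07:15.
10:30-11:30: no B overlap → unchanged.
14:45-15:00: fully covered by B → removed.

03:15-03:30, 05:00-06:15, 06:45-07:15, 10:30-11:30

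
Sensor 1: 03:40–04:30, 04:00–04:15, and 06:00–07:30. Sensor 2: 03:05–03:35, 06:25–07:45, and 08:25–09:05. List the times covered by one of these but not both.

First set merges to 03:40–04:30, 06:00–07:30.
A \ B = 03:40–04:30, 06:00–06:25.
B \ A = 03:05–03:35, 07:30–07:45, 08:25–09:05.
Union of the two gives the symmetric difference.

03:05–03:35, 03:40–04:30, 06:00–06:25, 07:30–07:45, 08:25–09:05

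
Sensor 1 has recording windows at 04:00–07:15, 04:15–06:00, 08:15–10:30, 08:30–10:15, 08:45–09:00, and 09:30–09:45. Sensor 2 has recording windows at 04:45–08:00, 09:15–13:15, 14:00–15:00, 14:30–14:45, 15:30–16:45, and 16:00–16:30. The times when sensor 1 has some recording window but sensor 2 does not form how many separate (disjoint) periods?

A, merged: 04:00–07:15, 08:15–10:30.
B, merged: 04:45–08:00, 09:15–13:15, 14:00–15:00, 15:30–16:45.
A \ B = 04:00–04:45, 08:15–09:15.
That is 2 disjoint pieces.

2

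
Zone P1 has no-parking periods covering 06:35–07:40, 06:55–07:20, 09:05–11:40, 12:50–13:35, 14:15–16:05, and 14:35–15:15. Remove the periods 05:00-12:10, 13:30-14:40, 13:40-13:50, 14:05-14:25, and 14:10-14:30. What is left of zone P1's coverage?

Merge the first list: 06:35-07:40, 09:05-11:40, 12:50-13:35, 14:15-16:05.
Merge the second list: 05:00-12:10, 13:30-14:40.
06:35-07:40: entirely removed.
09:05-11:40: entirely removed.
12:50-13:35 \ B = 12:50-13:30.
14:15-16:05 \ B = 14:40-16:05.

12:50-13:30, 14:40-16:05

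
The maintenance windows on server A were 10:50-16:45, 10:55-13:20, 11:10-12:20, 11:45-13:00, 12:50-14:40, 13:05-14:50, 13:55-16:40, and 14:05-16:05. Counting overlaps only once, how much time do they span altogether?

5 h 55 min

Merged: 10:50-16:45.
Length: 5 h 55 min.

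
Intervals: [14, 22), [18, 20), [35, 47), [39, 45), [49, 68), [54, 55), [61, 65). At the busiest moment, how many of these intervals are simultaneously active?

At 18, 2 of the intervals are simultaneously active.
No point has more.

2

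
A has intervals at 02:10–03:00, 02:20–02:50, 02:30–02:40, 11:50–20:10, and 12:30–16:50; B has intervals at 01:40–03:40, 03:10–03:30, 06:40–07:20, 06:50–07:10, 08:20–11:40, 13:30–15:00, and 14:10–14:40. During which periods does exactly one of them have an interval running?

Merge the first list: 02:10–03:00, 11:50–20:10.
Merge the second list: 01:40–03:40, 06:40–07:20, 08:20–11:40, 13:30–15:00.
A but not B: 11:50–13:30, 15:00–20:10.
B but not A: 01:40–02:10, 03:00–03:40, 06:40–07:20, 08:20–11:40.
Combining gives A △ B.

01:40–02:10, 03:00–03:40, 06:40–07:20, 08:20–11:40, 11:50–13:30, 15:00–20:10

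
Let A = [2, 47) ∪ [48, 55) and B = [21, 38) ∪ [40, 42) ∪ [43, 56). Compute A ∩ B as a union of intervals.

[21, 38) ∪ [40, 42) ∪ [43, 47) ∪ [48, 55)

[2, 47) ∩ B → [21, 38), [40, 42), [43, 47).
[48, 55) ∩ B → [48, 55).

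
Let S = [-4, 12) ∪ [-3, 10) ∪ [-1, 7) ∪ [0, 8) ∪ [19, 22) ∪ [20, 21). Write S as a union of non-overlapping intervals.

[-3, 10) overlaps/touches [-4, 12) → extend to [-4, 12).
[-1, 7) overlaps/touches [-4, 12) → extend to [-4, 12).
[0, 8) overlaps/touches [-4, 12) → extend to [-4, 12).
[19, 22) is disjoint → start new block.
[20, 21) overlaps/touches [19, 22) → extend to [19, 22).

[-4, 12) ∪ [19, 22)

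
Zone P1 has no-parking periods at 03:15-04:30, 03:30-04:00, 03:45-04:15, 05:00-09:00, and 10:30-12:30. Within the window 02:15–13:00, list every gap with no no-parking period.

02:15–03:15, 04:30–05:00, 09:00–10:30, 12:30–13:00

Covered (merged): 03:15–04:30, 05:00–09:00, 10:30–12:30.
Gaps within 02:15–13:00: 02:15–03:15, 04:30–05:00, 09:00–10:30, 12:30–13:00.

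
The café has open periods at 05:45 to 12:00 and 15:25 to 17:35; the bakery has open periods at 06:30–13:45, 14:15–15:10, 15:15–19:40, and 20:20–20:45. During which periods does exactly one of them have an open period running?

A \ B = 05:45–06:30.
B \ A = 12:00–13:45, 14:15–15:10, 15:15–15:25, 17:35–19:40, 20:20–20:45.
Union of the two gives the symmetric difference.

05:45–06:30, 12:00–13:45, 14:15–15:10, 15:15–15:25, 17:35–19:40, 20:20–20:45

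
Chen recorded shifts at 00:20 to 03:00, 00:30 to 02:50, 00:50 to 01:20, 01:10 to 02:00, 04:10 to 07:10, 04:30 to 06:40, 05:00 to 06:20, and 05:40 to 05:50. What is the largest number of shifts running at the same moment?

Sweep endpoints in order; track running count of active intervals.
Peak of 4 reached at 01:10.

4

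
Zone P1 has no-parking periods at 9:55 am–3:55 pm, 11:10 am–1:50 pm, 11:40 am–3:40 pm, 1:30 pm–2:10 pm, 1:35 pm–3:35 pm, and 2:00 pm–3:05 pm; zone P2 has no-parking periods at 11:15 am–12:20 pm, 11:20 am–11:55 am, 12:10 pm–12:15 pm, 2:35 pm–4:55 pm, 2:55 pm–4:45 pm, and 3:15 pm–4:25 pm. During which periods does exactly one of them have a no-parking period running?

9:55 am-11:15 am, 12:20 pm-2:35 pm, 3:55 pm-4:55 pm

Merge the first list: 9:55 am-3:55 pm.
Merge the second list: 11:15 am-12:20 pm, 2:35 pm-4:55 pm.
A \ B = 9:55 am-11:15 am, 12:20 pm-2:35 pm.
B \ A = 3:55 pm-4:55 pm.
Union of the two gives the symmetric difference.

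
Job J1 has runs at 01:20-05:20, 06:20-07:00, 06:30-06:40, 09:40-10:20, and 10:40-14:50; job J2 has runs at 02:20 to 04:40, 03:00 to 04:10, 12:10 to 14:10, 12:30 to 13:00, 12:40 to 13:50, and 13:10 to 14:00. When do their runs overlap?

Merge the first list: 01:20-05:20, 06:20-07:00, 09:40-10:20, 10:40-14:50.
Merge the second list: 02:20-04:40, 12:10-14:10.
01:20-05:20 meets the second set on 02:20-04:40.
06:20-07:00: no overlap with the second set.
09:40-10:20: no overlap with the second set.
10:40-14:50 meets the second set on 12:10-14:10.

02:20-04:40, 12:10-14:10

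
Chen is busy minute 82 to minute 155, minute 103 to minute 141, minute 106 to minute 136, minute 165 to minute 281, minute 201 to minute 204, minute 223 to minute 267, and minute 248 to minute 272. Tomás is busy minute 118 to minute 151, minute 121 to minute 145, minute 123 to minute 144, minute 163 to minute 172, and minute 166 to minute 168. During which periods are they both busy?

Merge the first list: minute 82 to minute 155, minute 165 to minute 281.
Merge the second list: minute 118 to minute 151, minute 163 to minute 172.
minute 82 to minute 155 overlaps B on minute 118 to minute 151.
minute 165 to minute 281 overlaps B on minute 165 to minute 172.

minute 118 to minute 151, minute 165 to minute 172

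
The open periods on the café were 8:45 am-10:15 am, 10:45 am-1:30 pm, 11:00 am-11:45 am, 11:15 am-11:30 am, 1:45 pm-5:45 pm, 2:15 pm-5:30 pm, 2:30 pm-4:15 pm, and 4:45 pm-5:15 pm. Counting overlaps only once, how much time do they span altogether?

8 h 15 min

Merged: 8:45 am–10:15 am, 10:45 am–1:30 pm, 1:45 pm–5:45 pm.
Lengths: 1 h 30 min + 2 h 45 min + 4 h = 8 h 15 min.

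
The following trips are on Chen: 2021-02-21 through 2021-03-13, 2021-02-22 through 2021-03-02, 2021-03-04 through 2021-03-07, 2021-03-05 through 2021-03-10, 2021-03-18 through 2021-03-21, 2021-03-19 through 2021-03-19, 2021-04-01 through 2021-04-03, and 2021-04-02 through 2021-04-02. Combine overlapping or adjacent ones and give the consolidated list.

2021-02-21 through 2021-03-13, 2021-03-18 through 2021-03-21, 2021-04-01 through 2021-04-03

2021-02-22 through 2021-03-02 overlaps/touches 2021-02-21 through 2021-03-13 → extend to 2021-02-21 through 2021-03-13.
2021-03-04 through 2021-03-07 overlaps/touches 2021-02-21 through 2021-03-13 → extend to 2021-02-21 through 2021-03-13.
2021-03-05 through 2021-03-10 overlaps/touches 2021-02-21 through 2021-03-13 → extend to 2021-02-21 through 2021-03-13.
2021-03-18 through 2021-03-21 is disjoint → start new block.
2021-03-19 through 2021-03-19 overlaps/touches 2021-03-18 through 2021-03-21 → extend to 2021-03-18 through 2021-03-21.
2021-04-01 through 2021-04-03 is disjoint → start new block.
2021-04-02 through 2021-04-02 overlaps/touches 2021-04-01 through 2021-04-03 → extend to 2021-04-01 through 2021-04-03.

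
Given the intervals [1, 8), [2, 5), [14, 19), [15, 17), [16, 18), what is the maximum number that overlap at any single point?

Sweep endpoints in order; track running count of active intervals.
Peak of 3 reached at 16.

3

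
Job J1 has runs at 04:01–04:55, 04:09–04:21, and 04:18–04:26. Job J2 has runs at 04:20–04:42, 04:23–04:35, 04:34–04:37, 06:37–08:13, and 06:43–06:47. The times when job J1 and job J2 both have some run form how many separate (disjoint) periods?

1

First set merges to 04:01-04:55.
Second set merges to 04:20-04:42, 06:37-08:13.
A ∩ B = 04:20-04:42.
That is 1 disjoint piece.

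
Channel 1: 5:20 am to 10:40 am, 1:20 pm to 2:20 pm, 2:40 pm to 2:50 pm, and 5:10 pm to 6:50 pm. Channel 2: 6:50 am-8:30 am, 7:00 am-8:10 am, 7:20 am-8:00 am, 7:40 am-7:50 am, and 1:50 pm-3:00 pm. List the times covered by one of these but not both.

Merge the second list: 6:50 am-8:30 am, 1:50 pm-3:00 pm.
A but not B: 5:20 am-6:50 am, 8:30 am-10:40 am, 1:20 pm-1:50 pm, 5:10 pm-6:50 pm.
B but not A: 2:20 pm-2:40 pm, 2:50 pm-3:00 pm.
Combining gives A △ B.

5:20 am-6:50 am, 8:30 am-10:40 am, 1:20 pm-1:50 pm, 2:20 pm-2:40 pm, 2:50 pm-3:00 pm, 5:10 pm-6:50 pm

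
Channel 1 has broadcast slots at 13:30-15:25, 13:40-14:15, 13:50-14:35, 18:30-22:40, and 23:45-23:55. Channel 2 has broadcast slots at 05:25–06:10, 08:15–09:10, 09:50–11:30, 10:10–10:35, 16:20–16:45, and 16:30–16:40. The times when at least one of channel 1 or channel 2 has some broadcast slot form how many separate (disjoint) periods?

First set merges to 13:30–15:25, 18:30–22:40, 23:45–23:55.
Second set merges to 05:25–06:10, 08:15–09:10, 09:50–11:30, 16:20–16:45.
A ∪ B = 05:25–06:10, 08:15–09:10, 09:50–11:30, 13:30–15:25, 16:20–16:45, 18:30–22:40, 23:45–23:55.
That is 7 disjoint pieces.

7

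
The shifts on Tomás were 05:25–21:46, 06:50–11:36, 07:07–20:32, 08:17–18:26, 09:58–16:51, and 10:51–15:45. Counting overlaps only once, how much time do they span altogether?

Merged: 05:25–21:46.
Length: 16 h 21 min.

16 h 21 min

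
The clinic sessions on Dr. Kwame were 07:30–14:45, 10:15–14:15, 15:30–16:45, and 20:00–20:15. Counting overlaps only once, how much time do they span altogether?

Merged: 07:30–14:45, 15:30–16:45, 20:00–20:15.
Lengths: 7 h 15 min + 1 h 15 min + 15 min = 8 h 45 min.

8 h 45 min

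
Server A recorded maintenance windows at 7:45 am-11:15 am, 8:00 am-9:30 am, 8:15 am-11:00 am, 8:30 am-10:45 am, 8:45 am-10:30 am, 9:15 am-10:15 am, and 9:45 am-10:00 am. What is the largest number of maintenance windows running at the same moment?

Sweep endpoints in order; track running count of active intervals.
Peak of 6 reached at 9:15 am.

6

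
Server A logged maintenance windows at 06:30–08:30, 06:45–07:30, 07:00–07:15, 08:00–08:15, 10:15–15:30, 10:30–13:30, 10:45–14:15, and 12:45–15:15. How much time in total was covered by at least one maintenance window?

7 h 15 min

Merged: 06:30–08:30, 10:15–15:30.
Lengths: 2 h + 5 h 15 min = 7 h 15 min.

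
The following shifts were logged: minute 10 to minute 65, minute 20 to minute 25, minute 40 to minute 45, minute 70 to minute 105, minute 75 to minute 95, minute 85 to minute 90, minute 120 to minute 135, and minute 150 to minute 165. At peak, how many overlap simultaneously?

3

Sweep endpoints in order; track running count of active intervals.
Peak of 3 reached at minute 85.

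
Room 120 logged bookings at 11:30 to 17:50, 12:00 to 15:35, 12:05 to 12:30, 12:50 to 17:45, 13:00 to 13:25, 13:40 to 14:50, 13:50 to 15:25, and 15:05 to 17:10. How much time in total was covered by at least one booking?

Merged: 11:30–17:50.
Length: 6 h 20 min.

6 h 20 min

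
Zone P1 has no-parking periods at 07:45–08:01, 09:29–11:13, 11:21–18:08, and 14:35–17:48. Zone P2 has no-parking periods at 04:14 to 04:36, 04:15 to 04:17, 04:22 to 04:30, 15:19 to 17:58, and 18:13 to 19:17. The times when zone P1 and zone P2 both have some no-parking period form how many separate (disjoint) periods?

A, merged: 07:45–08:01, 09:29–11:13, 11:21–18:08.
B, merged: 04:14–04:36, 15:19–17:58, 18:13–19:17.
A ∩ B = 15:19–17:58.
That is 1 disjoint piece.

1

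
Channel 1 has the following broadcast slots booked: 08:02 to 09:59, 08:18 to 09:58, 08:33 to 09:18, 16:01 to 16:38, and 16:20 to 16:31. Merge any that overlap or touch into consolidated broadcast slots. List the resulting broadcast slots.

08:02–09:59, 16:01–16:38

08:18–09:58 overlaps/touches 08:02–09:59 → extend to 08:02–09:59.
08:33–09:18 overlaps/touches 08:02–09:59 → extend to 08:02–09:59.
16:01–16:38 is disjoint → start new block.
16:20–16:31 overlaps/touches 16:01–16:38 → extend to 16:01–16:38.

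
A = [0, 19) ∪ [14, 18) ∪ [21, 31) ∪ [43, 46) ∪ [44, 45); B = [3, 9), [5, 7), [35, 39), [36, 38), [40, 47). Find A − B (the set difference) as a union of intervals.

Merge the first list: [0, 19), [21, 31), [43, 46).
Merge the second list: [3, 9), [35, 39), [40, 47).
[0, 19) \ B = [0, 3), [9, 19).
[21, 31): nothing removed.
[43, 46): entirely removed.

[0, 3) ∪ [9, 19) ∪ [21, 31)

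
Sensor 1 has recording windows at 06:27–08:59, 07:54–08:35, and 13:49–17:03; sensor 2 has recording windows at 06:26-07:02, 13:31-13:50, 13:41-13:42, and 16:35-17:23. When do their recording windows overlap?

06:27–07:02, 13:49–13:50, 16:35–17:03

Merge the first list: 06:27–08:59, 13:49–17:03.
Merge the second list: 06:26–07:02, 13:31–13:50, 16:35–17:23.
06:27–08:59 meets the second set on 06:27–07:02.
13:49–17:03 meets the second set on 13:49–13:50, 16:35–17:03.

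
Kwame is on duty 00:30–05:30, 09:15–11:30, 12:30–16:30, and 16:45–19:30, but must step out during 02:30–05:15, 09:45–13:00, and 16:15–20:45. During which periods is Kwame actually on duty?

00:30–02:30, 05:15–05:30, 09:15–09:45, 13:00–16:15

00:30–05:30 with B removed leaves 00:30–02:30, 05:15–05:30.
09:15–11:30 with B removed leaves 09:15–09:45.
12:30–16:30 with B removed leaves 13:00–16:15.
16:45–19:30 lies entirely inside B → drops out.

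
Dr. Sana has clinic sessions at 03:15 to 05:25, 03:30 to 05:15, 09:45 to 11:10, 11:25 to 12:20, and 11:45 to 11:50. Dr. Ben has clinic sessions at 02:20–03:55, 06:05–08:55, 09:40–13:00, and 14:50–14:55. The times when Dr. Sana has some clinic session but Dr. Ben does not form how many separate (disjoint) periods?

Merge the first list: 03:15–05:25, 09:45–11:10, 11:25–12:20.
A \ B = 03:55–05:25.
That is 1 disjoint piece.

1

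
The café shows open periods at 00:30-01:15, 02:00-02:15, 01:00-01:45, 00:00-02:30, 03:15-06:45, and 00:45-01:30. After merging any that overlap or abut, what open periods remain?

Sort by start: 00:00-02:30, 00:30-01:15, 00:45-01:30, 01:00-01:45, 02:00-02:15, 03:15-06:45.
00:30-01:15 overlaps/touches 00:00-02:30 → extend to 00:00-02:30.
00:45-01:30 overlaps/touches 00:00-02:30 → extend to 00:00-02:30.
01:00-01:45 overlaps/touches 00:00-02:30 → extend to 00:00-02:30.
02:00-02:15 overlaps/touches 00:00-02:30 → extend to 00:00-02:30.
03:15-06:45 is disjoint → start new block.

00:00-02:30, 03:15-06:45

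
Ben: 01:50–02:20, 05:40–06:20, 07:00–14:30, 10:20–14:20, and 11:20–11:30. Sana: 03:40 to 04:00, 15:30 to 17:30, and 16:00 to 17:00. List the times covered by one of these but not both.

A, merged: 01:50-02:20, 05:40-06:20, 07:00-14:30.
B, merged: 03:40-04:00, 15:30-17:30.
Only in the first: 01:50-02:20, 05:40-06:20, 07:00-14:30.
Only in the second: 03:40-04:00, 15:30-17:30.
Together these are the periods covered by exactly one.

01:50-02:20, 03:40-04:00, 05:40-06:20, 07:00-14:30, 15:30-17:30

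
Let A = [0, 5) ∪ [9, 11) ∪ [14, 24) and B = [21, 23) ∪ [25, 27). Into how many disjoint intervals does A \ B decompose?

A \ B = [0, 5), [9, 11), [14, 21), [23, 24).
That is 4 disjoint pieces.

4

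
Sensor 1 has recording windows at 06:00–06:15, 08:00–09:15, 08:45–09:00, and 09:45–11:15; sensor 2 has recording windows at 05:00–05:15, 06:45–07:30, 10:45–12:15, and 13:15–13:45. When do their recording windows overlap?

10:45-11:15

A, merged: 06:00-06:15, 08:00-09:15, 09:45-11:15.
06:00-06:15: no overlap with the second set.
08:00-09:15: no overlap with the second set.
09:45-11:15 meets the second set on 10:45-11:15.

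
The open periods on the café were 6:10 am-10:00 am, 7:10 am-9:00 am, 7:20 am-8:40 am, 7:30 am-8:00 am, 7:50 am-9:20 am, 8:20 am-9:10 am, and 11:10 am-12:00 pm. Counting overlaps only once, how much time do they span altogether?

4 h 40 min

Merged: 6:10 am–10:00 am, 11:10 am–12:00 pm.
Lengths: 3 h 50 min + 50 min = 4 h 40 min.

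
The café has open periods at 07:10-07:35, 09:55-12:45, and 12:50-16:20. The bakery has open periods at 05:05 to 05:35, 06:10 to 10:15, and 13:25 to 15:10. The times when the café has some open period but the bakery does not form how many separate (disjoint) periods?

A \ B = 10:15–12:45, 12:50–13:25, 15:10–16:20.
That is 3 disjoint pieces.

3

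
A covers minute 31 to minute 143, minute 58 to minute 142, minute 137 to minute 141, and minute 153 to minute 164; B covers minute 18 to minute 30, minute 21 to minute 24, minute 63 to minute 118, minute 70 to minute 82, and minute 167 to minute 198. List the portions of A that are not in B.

Merge the first list: minute 31 to minute 143, minute 153 to minute 164.
Merge the second list: minute 18 to minute 30, minute 63 to minute 118, minute 167 to minute 198.
minute 31 to minute 143 minus B → minute 31 to minute 63, minute 118 to minute 143.
minute 153 to minute 164: no B overlap → unchanged.

minute 31 to minute 63, minute 118 to minute 143, minute 153 to minute 164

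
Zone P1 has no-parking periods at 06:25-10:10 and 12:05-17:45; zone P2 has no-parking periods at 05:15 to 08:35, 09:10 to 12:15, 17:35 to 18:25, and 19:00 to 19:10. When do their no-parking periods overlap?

06:25–08:35, 09:10–10:10, 12:05–12:15, 17:35–17:45

06:25–10:10 ∩ B → 06:25–08:35, 09:10–10:10.
12:05–17:45 ∩ B → 12:05–12:15, 17:35–17:45.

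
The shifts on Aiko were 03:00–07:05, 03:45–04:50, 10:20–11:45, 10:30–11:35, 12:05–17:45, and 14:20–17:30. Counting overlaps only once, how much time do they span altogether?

Merged: 03:00-07:05, 10:20-11:45, 12:05-17:45.
Lengths: 4 h 5 min + 1 h 25 min + 5 h 40 min = 11 h 10 min.

11 h 10 min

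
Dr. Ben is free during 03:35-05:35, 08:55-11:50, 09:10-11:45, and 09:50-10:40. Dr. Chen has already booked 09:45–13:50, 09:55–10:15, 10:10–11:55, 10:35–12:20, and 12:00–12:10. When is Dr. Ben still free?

03:35–05:35, 08:55–09:45

First set merges to 03:35–05:35, 08:55–11:50.
Second set merges to 09:45–13:50.
03:35–05:35: nothing removed.
08:55–11:50 \ B = 08:55–09:45.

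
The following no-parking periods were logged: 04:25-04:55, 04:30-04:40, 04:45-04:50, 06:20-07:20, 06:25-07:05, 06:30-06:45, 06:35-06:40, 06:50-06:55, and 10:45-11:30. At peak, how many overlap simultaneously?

Sweep endpoints in order; track running count of active intervals.
Peak of 4 reached at 06:35.

4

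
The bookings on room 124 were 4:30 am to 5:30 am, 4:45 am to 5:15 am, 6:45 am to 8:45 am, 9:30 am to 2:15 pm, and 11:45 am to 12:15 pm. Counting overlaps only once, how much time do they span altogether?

7 h 45 min

Merged: 4:30 am–5:30 am, 6:45 am–8:45 am, 9:30 am–2:15 pm.
Lengths: 1 h + 2 h + 4 h 45 min = 7 h 45 min.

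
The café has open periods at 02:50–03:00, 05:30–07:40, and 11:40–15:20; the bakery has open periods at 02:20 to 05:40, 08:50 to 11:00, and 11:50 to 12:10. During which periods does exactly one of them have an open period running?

02:20-02:50, 03:00-05:30, 05:40-07:40, 08:50-11:00, 11:40-11:50, 12:10-15:20

Only in the first: 05:40-07:40, 11:40-11:50, 12:10-15:20.
Only in the second: 02:20-02:50, 03:00-05:30, 08:50-11:00.
Together these are the periods covered by exactly one.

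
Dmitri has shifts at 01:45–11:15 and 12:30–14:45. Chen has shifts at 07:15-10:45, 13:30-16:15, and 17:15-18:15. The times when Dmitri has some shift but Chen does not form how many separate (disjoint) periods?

A \ B = 01:45–07:15, 10:45–11:15, 12:30–13:30.
That is 3 disjoint pieces.

3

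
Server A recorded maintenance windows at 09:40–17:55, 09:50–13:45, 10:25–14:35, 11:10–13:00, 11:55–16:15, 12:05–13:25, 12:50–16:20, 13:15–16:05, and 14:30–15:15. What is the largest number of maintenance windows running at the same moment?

7

Sweep endpoints in order; track running count of active intervals.
Peak of 7 reached at 12:50.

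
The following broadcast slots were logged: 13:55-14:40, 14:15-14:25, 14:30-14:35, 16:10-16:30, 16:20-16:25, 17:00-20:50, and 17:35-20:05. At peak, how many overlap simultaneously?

2

Walk the sorted start/end points keeping a running depth.
The depth first hits 2 at 14:15.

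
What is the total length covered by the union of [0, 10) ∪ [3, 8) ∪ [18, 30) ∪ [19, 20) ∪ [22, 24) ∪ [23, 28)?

22

Merged: [0, 10), [18, 30).
Lengths: 10 + 12 = 22.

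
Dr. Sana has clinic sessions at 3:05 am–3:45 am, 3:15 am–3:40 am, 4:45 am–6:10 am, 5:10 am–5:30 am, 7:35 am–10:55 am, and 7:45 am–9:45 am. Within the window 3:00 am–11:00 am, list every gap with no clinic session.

3:00 am-3:05 am, 3:45 am-4:45 am, 6:10 am-7:35 am, 10:55 am-11:00 am

The merged coverage is 3:05 am-3:45 am, 4:45 am-6:10 am, 7:35 am-10:55 am.
Complement within 3:00 am-11:00 am: 3:00 am-3:05 am, 3:45 am-4:45 am, 6:10 am-7:35 am, 10:55 am-11:00 am.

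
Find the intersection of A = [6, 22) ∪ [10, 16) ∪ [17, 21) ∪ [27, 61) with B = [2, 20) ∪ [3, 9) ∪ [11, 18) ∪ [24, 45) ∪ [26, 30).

A, merged: [6, 22), [27, 61).
B, merged: [2, 20), [24, 45).
[6, 22) ∩ B → [6, 20).
[27, 61) ∩ B → [27, 45).

[6, 20) ∪ [27, 45)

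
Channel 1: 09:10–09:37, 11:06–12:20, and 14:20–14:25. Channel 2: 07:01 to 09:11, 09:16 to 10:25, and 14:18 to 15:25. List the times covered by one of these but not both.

07:01–09:10, 09:11–09:16, 09:37–10:25, 11:06–12:20, 14:18–14:20, 14:25–15:25

A \ B = 09:11–09:16, 11:06–12:20.
B \ A = 07:01–09:10, 09:37–10:25, 14:18–14:20, 14:25–15:25.
Union of the two gives the symmetric difference.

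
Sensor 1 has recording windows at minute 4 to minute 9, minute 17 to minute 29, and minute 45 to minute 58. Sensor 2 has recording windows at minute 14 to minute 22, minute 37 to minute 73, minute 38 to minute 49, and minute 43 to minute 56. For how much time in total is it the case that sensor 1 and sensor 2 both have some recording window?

Merge the second list: minute 14 to minute 22, minute 37 to minute 73.
A ∩ B = minute 17 to minute 22, minute 45 to minute 58.
Total: 5 minutes + 13 minutes = 18 minutes.

18 minutes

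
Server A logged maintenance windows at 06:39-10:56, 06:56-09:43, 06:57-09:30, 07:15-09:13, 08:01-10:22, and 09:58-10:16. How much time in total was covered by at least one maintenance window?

Merged: 06:39–10:56.
Length: 4 h 17 min.

4 h 17 min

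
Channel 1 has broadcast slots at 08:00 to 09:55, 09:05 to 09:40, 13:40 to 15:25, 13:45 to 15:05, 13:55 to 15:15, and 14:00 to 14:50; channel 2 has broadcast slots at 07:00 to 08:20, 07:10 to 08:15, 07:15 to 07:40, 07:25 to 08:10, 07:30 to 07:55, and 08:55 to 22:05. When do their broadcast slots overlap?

08:00–08:20, 08:55–09:55, 13:40–15:25

Merge the first list: 08:00–09:55, 13:40–15:25.
Merge the second list: 07:00–08:20, 08:55–22:05.
08:00–09:55 ∩ B → 08:00–08:20, 08:55–09:55.
13:40–15:25 ∩ B → 13:40–15:25.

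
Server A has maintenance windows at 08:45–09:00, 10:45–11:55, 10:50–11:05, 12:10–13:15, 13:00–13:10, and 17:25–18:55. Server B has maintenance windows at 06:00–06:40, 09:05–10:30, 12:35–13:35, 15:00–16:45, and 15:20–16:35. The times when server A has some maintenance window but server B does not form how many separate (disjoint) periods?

4

First set merges to 08:45-09:00, 10:45-11:55, 12:10-13:15, 17:25-18:55.
Second set merges to 06:00-06:40, 09:05-10:30, 12:35-13:35, 15:00-16:45.
A \ B = 08:45-09:00, 10:45-11:55, 12:10-12:35, 17:25-18:55.
That is 4 disjoint pieces.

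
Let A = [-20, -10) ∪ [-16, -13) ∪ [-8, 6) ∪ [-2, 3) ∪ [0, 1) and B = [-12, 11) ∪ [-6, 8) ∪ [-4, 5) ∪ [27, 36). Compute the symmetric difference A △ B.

Merge the first list: [-20, -10), [-8, 6).
Merge the second list: [-12, 11), [27, 36).
A but not B: [-20, -12).
B but not A: [-10, -8), [6, 11), [27, 36).
Combining gives A △ B.

[-20, -12) ∪ [-10, -8) ∪ [6, 11) ∪ [27, 36)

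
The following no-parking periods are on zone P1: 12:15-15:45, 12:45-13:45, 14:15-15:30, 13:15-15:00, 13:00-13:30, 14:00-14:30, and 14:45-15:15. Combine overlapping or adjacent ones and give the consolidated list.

Sort by start: 12:15-15:45, 12:45-13:45, 13:00-13:30, 13:15-15:00, 14:00-14:30, 14:15-15:30, 14:45-15:15.
12:45-13:45 overlaps/touches 12:15-15:45 → extend to 12:15-15:45.
13:00-13:30 overlaps/touches 12:15-15:45 → extend to 12:15-15:45.
13:15-15:00 overlaps/touches 12:15-15:45 → extend to 12:15-15:45.
14:00-14:30 overlaps/touches 12:15-15:45 → extend to 12:15-15:45.
14:15-15:30 overlaps/touches 12:15-15:45 → extend to 12:15-15:45.
14:45-15:15 overlaps/touches 12:15-15:45 → extend to 12:15-15:45.

12:15-15:45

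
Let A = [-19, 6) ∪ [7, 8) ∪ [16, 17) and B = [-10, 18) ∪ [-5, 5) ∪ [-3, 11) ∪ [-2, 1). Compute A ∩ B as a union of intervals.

B, merged: [-10, 18).
[-19, 6) ∩ B → [-10, 6).
[7, 8) ∩ B → [7, 8).
[16, 17) ∩ B → [16, 17).

[-10, 6) ∪ [7, 8) ∪ [16, 17)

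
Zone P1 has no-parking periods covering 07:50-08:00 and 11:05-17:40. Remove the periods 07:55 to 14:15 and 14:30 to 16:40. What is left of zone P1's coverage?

07:50–07:55, 14:15–14:30, 16:40–17:40

07:50–08:00 minus B → 07:50–07:55.
11:05–17:40 minus B → 14:15–14:30, 16:40–17:40.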